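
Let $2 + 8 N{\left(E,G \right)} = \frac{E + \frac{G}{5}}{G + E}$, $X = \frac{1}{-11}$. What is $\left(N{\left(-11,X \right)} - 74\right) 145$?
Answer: $- \frac{5245143}{488} \approx -10748.0$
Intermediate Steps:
$X = - \frac{1}{11} \approx -0.090909$
$N{\left(E,G \right)} = - \frac{1}{4} + \frac{E + \frac{G}{5}}{8 \left(E + G\right)}$ ($N{\left(E,G \right)} = - \frac{1}{4} + \frac{\left(E + \frac{G}{5}\right) \frac{1}{G + E}}{8} = - \frac{1}{4} + \frac{\left(E + G \frac{1}{5}\right) \frac{1}{E + G}}{8} = - \frac{1}{4} + \frac{\left(E + \frac{G}{5}\right) \frac{1}{E + G}}{8} = - \frac{1}{4} + \frac{\frac{1}{E + G} \left(E + \frac{G}{5}\right)}{8} = - \frac{1}{4} + \frac{E + \frac{G}{5}}{8 \left(E + G\right)}$)
$\left(N{\left(-11,X \right)} - 74\right) 145 = \left(\frac{\left(- \frac{9}{40}\right) \left(- \frac{1}{11}\right) - - \frac{11}{8}}{-11 - \frac{1}{11}} - 74\right) 145 = \left(\frac{\frac{9}{440} + \frac{11}{8}}{- \frac{122}{11}} - 74\right) 145 = \left(\left(- \frac{11}{122}\right) \frac{307}{220} - 74\right) 145 = \left(- \frac{307}{2440} - 74\right) 145 = \left(- \frac{180867}{2440}\right) 145 = - \frac{5245143}{488}$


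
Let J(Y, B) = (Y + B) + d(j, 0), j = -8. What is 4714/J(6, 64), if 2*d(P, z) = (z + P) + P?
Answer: 2357/31 ≈ 76.032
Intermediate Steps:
d(P, z) = P + z/2 (d(P, z) = ((z + P) + P)/2 = ((P + z) + P)/2 = (z + 2*P)/2 = P + z/2)
J(Y, B) = -8 + B + Y (J(Y, B) = (Y + B) + (-8 + (1/2)*0) = (B + Y) + (-8 + 0) = (B + Y) - 8 = -8 + B + Y)
4714/J(6, 64) = 4714/(-8 + 64 + 6) = 4714/62 = 4714*(1/62) = 2357/31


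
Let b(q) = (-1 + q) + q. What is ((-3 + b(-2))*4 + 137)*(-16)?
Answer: -1680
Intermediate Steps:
b(q) = -1 + 2*q
((-3 + b(-2))*4 + 137)*(-16) = ((-3 + (-1 + 2*(-2)))*4 + 137)*(-16) = ((-3 + (-1 - 4))*4 + 137)*(-16) = ((-3 - 5)*4 + 137)*(-16) = (-8*4 + 137)*(-16) = (-32 + 137)*(-16) = 105*(-16) = -1680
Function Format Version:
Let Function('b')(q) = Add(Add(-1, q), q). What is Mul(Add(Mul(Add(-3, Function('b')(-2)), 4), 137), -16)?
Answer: -1680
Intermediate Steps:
Function('b')(q) = Add(-1, Mul(2, q))
Mul(Add(Mul(Add(-3, Function('b')(-2)), 4), 137), -16) = Mul(Add(Mul(Add(-3, Add(-1, Mul(2, -2))), 4), 137), -16) = Mul(Add(Mul(Add(-3, Add(-1, -4)), 4), 137), -16) = Mul(Add(Mul(Add(-3, -5), 4), 137), -16) = Mul(Add(Mul(-8, 4), 137), -16) = Mul(Add(-32, 137), -16) = Mul(105, -16) = -1680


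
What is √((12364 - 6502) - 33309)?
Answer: I*√27447 ≈ 165.67*I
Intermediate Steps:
√((12364 - 6502) - 33309) = √(5862 - 33309) = √(-27447) = I*√27447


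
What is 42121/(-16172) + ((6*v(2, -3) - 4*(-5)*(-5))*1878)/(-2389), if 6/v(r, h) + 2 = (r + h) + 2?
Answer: 4029831107/38634908 ≈ 104.31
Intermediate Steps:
v(r, h) = 6/(h + r) (v(r, h) = 6/(-2 + ((r + h) + 2)) = 6/(-2 + ((h + r) + 2)) = 6/(-2 + (2 + h + r)) = 6/(h + r))
42121/(-16172) + ((6*v(2, -3) - 4*(-5)*(-5))*1878)/(-2389) = 42121/(-16172) + ((6*(6/(-3 + 2)) - 4*(-5)*(-5))*1878)/(-2389) = 42121*(-1/16172) + ((6*(6/(-1)) + 20*(-5))*1878)*(-1/2389) = -42121/16172 + ((6*(6*(-1)) - 100)*1878)*(-1/2389) = -42121/16172 + ((6*(-6) - 100)*1878)*(-1/2389) = -42121/16172 + ((-36 - 100)*1878)*(-1/2389) = -42121/16172 - 136*1878*(-1/2389) = -42121/16172 - 255408*(-1/2389) = -42121/16172 + 255408/2389 = 4029831107/38634908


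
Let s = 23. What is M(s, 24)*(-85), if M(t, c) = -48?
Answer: 4080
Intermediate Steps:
M(s, 24)*(-85) = -48*(-85) = 4080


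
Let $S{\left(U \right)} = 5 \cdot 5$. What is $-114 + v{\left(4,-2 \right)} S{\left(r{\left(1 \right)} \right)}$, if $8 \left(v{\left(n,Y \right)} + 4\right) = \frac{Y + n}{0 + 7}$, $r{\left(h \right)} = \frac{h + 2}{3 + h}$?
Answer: $- \frac{5967}{28} \approx -213.11$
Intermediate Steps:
$r{\left(h \right)} = \frac{2 + h}{3 + h}$
$S{\left(U \right)} = 25$
$v{\left(n,Y \right)} = -4 + \frac{Y}{56} + \frac{n}{56}$ ($v{\left(n,Y \right)} = -4 + \frac{\left(Y + n\right) \frac{1}{0 + 7}}{8} = -4 + \frac{\left(Y + n\right) \frac{1}{7}}{8} = -4 + \frac{\frac{Y}{7} + \frac{n}{7}}{8} = -4 + \left(\frac{Y}{56} + \frac{n}{56}\right) = -4 + \frac{Y}{56} + \frac{n}{56}$)
$-114 + v{\left(4,-2 \right)} S{\left(r{\left(1 \right)} \right)} = -114 + \left(-4 + \frac{1}{56} \left(-2\right) + \frac{1}{56} \cdot 4\right) 25 = -114 + \left(-4 - \frac{1}{28} + \frac{1}{14}\right) 25 = -114 - \frac{2775}{28} = - \frac{5967}{28}$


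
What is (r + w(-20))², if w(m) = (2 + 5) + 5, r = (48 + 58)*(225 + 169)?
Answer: 1745234176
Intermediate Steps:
r = 41764 (r = 106*394 = 41764)
w(m) = 12 (w(m) = 7 + 5 = 12)
(r + w(-20))² = (41764 + 12)² = 41776² = 1745234176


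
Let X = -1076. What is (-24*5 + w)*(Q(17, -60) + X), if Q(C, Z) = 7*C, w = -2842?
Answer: 2834634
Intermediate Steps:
(-24*5 + w)*(Q(17, -60) + X) = (-24*5 - 2842)*(7*17 - 1076) = (-120 - 2842)*(119 - 1076) = -2962*(-957) = 2834634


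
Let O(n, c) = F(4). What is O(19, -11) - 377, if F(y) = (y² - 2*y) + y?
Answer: -365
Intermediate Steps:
F(y) = y² - y
O(n, c) = 12 (O(n, c) = 4*(-1 + 4) = 4*3 = 12)
O(19, -11) - 377 = 12 - 377 = -365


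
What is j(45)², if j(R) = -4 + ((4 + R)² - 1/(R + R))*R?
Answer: 46690998561/4 ≈ 1.1673e+10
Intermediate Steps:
j(R) = -4 + R*((4 + R)² - 1/(2*R)) (j(R) = -4 + ((4 + R)² - 1/(2*R))*R = -4 + R*((4 + R)² - 1/(2*R)))
j(45)² = (-9/2 + 45*(4 + 45)²)² = (-9/2 + 45*49²)² = (-9/2 + 45*2401)² = (-9/2 + 108045)² = (216081/2)² = 46690998561/4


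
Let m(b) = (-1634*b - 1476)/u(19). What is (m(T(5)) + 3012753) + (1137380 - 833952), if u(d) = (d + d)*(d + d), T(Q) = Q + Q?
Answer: 1197136887/361 ≈ 3.3162e+6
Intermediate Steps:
T(Q) = 2*Q
u(d) = 4*d² (u(d) = (2*d)*(2*d) = 4*d²)
m(b) = -369/361 - 43*b/38 (m(b) = (-1634*b - 1476)/((4*19²)) = (-1476 - 1634*b)/((4*361)) = (-1476 - 1634*b)/1444 = (-1476 - 1634*b)*(1/1444) = -369/361 - 43*b/38)
(m(T(5)) + 3012753) + (1137380 - 833952) = ((-369/361 - 43*5/19) + 3012753) + (1137380 - 833952) = ((-369/361 - 43/38*10) + 3012753) + 303428 = ((-369/361 - 215/19) + 3012753) + 303428 = (-4454/361 + 3012753) + 303428 = 1087599379/361 + 303428 = 1197136887/361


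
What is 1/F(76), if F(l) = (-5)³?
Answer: -1/125 ≈ -0.0080000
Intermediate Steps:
F(l) = -125
1/F(76) = 1/(-125) = -1/125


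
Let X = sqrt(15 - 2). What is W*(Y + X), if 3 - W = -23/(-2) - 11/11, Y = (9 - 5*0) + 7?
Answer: -120 - 15*sqrt(13)/2 ≈ -147.04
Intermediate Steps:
X = sqrt(13) ≈ 3.6056
Y = 16 (Y = (9 + 0) + 7 = 9 + 7 = 16)
W = -15/2 (W = 3 - (-23/(-2) - 11/11) = 3 - (-23*(-1/2) - 11*1/11) = 3 - (23/2 - 1) = 3 - 1*21/2 = 3 - 21/2 = -15/2 ≈ -7.5000)
W*(Y + X) = -15*(16 + sqrt(13))/2 = -120 - 15*sqrt(13)/2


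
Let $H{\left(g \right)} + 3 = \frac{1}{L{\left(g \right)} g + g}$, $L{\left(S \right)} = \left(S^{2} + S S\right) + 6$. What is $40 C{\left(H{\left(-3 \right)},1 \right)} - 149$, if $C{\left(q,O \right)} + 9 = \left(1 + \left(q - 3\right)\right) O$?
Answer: $- \frac{10643}{15} \approx -709.53$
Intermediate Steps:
$L{\left(S \right)} = 6 + 2 S^{2}$ ($L{\left(S \right)} = \left(S^{2} + S^{2}\right) + 6 = 2 S^{2} + 6 = 6 + 2 S^{2}$)
$H{\left(g \right)} = -3 + \frac{1}{g + g \left(6 + 2 g^{2}\right)}$ ($H{\left(g \right)} = -3 + \frac{1}{\left(6 + 2 g^{2}\right) g + g} = -3 + \frac{1}{g \left(6 + 2 g^{2}\right) + g} = -3 + \frac{1}{g + g \left(6 + 2 g^{2}\right)}$)
$C{\left(q,O \right)} = -9 + O \left(-2 + q\right)$ ($C{\left(q,O \right)} = -9 + \left(1 + \left(q - 3\right)\right) O = -9 + \left(1 + \left(-3 + q\right)\right) O = -9 + \left(-2 + q\right) O = -9 + O \left(-2 + q\right)$)
$40 C{\left(H{\left(-3 \right)},1 \right)} - 149 = 40 \left(-9 - 2 + 1 \frac{1 - -63 - 6 \left(-3\right)^{3}}{\left(-3\right) \left(7 + 2 \left(-3\right)^{2}\right)}\right) - 149 = 40 \left(-9 - 2 + 1 \left(- \frac{1 + 63 - -162}{3 \left(7 + 2 \cdot 9\right)}\right)\right) - 149 = 40 \left(-9 - 2 + 1 \left(- \frac{1 + 63 + 162}{3 \left(7 + 18\right)}\right)\right) - 149 = 40 \left(-9 - 2 + 1 \left(\left(- \frac{1}{3}\right) \frac{1}{25} \cdot 226\right)\right) - 149 = 40 \left(-9 - 2 + 1 \left(- \frac{226}{75}\right)\right) - 149 = 40 \left(-9 - 2 - \frac{226}{75}\right) - 149 = 40 \left(- \frac{1051}{75}\right) - 149 = - \frac{8408}{15} - 149 = - \frac{10643}{15}$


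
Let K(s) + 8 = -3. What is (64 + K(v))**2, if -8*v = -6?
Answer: 2809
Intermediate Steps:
v = 3/4 (v = -1/8*(-6) = 3/4 ≈ 0.75000)
K(s) = -11 (K(s) = -8 - 3 = -11)
(64 + K(v))**2 = (64 - 11)**2 = 53**2 = 2809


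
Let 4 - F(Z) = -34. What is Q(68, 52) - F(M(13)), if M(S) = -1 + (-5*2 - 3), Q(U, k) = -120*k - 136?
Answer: -6414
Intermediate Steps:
Q(U, k) = -136 - 120*k
M(S) = -14 (M(S) = -1 + (-10 - 3) = -1 - 13 = -14)
F(Z) = 38 (F(Z) = 4 - 1*(-34) = 4 + 34 = 38)
Q(68, 52) - F(M(13)) = (-136 - 120*52) - 1*38 = (-136 - 6240) - 38 = -6376 - 38 = -6414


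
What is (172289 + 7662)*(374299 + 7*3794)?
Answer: 72134618007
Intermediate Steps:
(172289 + 7662)*(374299 + 7*3794) = 179951*(374299 + 26558) = 179951*400857 = 72134618007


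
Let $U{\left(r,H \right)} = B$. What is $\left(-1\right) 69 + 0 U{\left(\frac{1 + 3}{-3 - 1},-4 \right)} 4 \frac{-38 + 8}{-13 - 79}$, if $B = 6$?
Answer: $-69$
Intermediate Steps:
$U{\left(r,H \right)} = 6$
$\left(-1\right) 69 + 0 U{\left(\frac{1 + 3}{-3 - 1},-4 \right)} 4 \frac{-38 + 8}{-13 - 79} = \left(-1\right) 69 + 0 \cdot 6 \cdot 4 \frac{-38 + 8}{-13 - 79} = -69 + 0 \cdot 4 \left(- \frac{30}{-92}\right) = -69 + 0 \left(\left(-30\right) \left(- \frac{1}{92}\right)\right) = -69 + 0 \cdot \frac{15}{46} = -69 + 0 = -69$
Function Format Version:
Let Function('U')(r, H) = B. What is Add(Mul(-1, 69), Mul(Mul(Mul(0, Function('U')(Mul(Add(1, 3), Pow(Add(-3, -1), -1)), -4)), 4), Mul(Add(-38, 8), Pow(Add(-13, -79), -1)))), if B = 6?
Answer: -69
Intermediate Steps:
Function('U')(r, H) = 6
Add(Mul(-1, 69), Mul(Mul(Mul(0, Function('U')(Mul(Add(1, 3), Pow(Add(-3, -1), -1)), -4)), 4), Mul(Add(-38, 8), Pow(Add(-13, -79), -1)))) = Add(Mul(-1, 69), Mul(Mul(Mul(0, 6), 4), Mul(Add(-38, 8), Pow(Add(-13, -79), -1)))) = Add(-69, Mul(Mul(0, 4), Mul(-30, Pow(-92, -1)))) = Add(-69, Mul(0, Mul(-30, Rational(-1, 92)))) = Add(-69, Mul(0, Rational(15, 46))) = Add(-69, 0) = -69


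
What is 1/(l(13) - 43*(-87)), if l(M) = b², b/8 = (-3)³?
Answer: 1/50397 ≈ 1.9842e-5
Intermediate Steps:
b = -216 (b = 8*(-3)³ = 8*(-27) = -216)
l(M) = 46656 (l(M) = (-216)² = 46656)
1/(l(13) - 43*(-87)) = 1/(46656 - 43*(-87)) = 1/(46656 + 3741) = 1/50397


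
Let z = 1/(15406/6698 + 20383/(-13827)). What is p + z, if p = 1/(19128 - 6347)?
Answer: 53807563207/44439204694 ≈ 1.2108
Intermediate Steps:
z = 4209693/3476974 (z = 1/(15406*(1/6698) + 20383*(-1/13827)) = 1/(7703/3349 - 1853/1257) = 1/(3476974/4209693) = 4209693/3476974 ≈ 1.2107)
p = 1/12781 ≈ 7.8241e-5
p + z = 1/12781 + 4209693/3476974 = 53807563207/44439204694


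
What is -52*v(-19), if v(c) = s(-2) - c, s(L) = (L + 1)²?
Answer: -1040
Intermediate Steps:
s(L) = (1 + L)²
v(c) = 1 - c (v(c) = (1 - 2)² - c = (-1)² - c = 1 - c)
-52*v(-19) = -52*(1 - 1*(-19)) = -52*(1 + 19) = -52*20 = -1040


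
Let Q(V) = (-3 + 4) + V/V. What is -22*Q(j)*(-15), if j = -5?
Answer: 660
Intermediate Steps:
Q(V) = 2 (Q(V) = 1 + 1 = 2)
-22*Q(j)*(-15) = -22*2*(-15) = -44*(-15) = 660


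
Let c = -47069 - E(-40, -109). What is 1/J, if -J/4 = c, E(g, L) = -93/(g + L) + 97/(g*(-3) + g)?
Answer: 2980/561084373 ≈ 5.3111e-6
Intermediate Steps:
E(g, L) = -93/(L + g) - 97/(2*g) (E(g, L) = -93/(L + g) + 97/(-3*g + g) = -93/(L + g) + 97/((-2*g)) = -93/(L + g) + 97*(-1/(2*g)) = -93/(L + g) - 97/(2*g))
c = -561084373/11920 (c = -47069 - (-283*(-40) - 97*(-109))/(2*(-40)*(-109 - 40)) = -47069 - (-1)*(11320 + 10573)/(2*40*(-149)) = -47069 - (-1)*(-1)*21893/(2*40*149) = -47069 - 1*21893/11920 = -47069 - 21893/11920 = -561084373/11920 ≈ -47071.)
J = 561084373/2980 (J = -4*(-561084373/11920) = 561084373/2980 ≈ 1.8828e+5)
1/J = 1/(561084373/2980) = 2980/561084373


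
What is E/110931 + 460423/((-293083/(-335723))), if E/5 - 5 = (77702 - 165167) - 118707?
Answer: 17146811815037494/32511990273 ≈ 5.2740e+5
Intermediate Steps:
E = -1030835 (E = 25 + 5*((77702 - 165167) - 118707) = 25 + 5*(-87465 - 118707) = 25 + 5*(-206172) = 25 - 1030860 = -1030835)
E/110931 + 460423/((-293083/(-335723))) = -1030835/110931 + 460423/((-293083/(-335723))) = -1030835*1/110931 + 460423/((-293083*(-1/335723))) = -1030835/110931 + 460423/(293083/335723) = -1030835/110931 + 460423*(335723/293083) = -1030835/110931 + 154574590829/293083 = 17146811815037494/32511990273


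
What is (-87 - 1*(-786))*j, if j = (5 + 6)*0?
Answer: 0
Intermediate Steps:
j = 0 (j = 11*0 = 0)
(-87 - 1*(-786))*j = (-87 - 1*(-786))*0 = (-87 + 786)*0 = 699*0 = 0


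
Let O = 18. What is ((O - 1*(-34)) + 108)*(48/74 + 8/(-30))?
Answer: 6784/111 ≈ 61.117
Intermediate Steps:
((O - 1*(-34)) + 108)*(48/74 + 8/(-30)) = ((18 - 1*(-34)) + 108)*(48/74 + 8/(-30)) = ((18 + 34) + 108)*(48*(1/74) + 8*(-1/30)) = (52 + 108)*(24/37 - 4/15) = 160*(212/555) = 6784/111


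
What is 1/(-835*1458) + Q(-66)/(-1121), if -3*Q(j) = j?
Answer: -26784581/1364739030 ≈ -0.019626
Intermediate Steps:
Q(j) = -j/3
1/(-835*1458) + Q(-66)/(-1121) = 1/(-835*1458) - ⅓*(-66)/(-1121) = -1/835*1/1458 + 22*(-1/1121) = -1/1217430 - 22/1121 = -26784581/1364739030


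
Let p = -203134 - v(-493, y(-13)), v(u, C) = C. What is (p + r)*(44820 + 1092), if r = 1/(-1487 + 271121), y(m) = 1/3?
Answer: -419114753518116/44939 ≈ -9.3263e+9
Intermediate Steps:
y(m) = ⅓
r = 1/269634 ≈ 3.7087e-6
p = -609403/3 (p = -203134 - 1*⅓ = -203134 - ⅓ = -609403/3 ≈ -2.0313e+5)
(p + r)*(44820 + 1092) = (-609403/3 + 1/269634)*(44820 + 1092) = -18257307611/89878*45912 = -419114753518116/44939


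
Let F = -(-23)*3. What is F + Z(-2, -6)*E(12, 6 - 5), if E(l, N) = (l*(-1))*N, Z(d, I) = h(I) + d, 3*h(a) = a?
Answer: 117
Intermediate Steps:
h(a) = a/3
F = 69 (F = -1*(-69) = 69)
Z(d, I) = d + I/3 (Z(d, I) = I/3 + d = d + I/3)
E(l, N) = -N*l (E(l, N) = (-l)*N = -N*l)
F + Z(-2, -6)*E(12, 6 - 5) = 69 + (-2 + (⅓)*(-6))*(-1*(6 - 5)*12) = 69 + (-2 - 2)*(-1*1*12) = 69 - 4*(-12) = 69 + 48 = 117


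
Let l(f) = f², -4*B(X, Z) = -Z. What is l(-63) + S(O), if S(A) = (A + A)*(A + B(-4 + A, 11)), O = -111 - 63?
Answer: 63564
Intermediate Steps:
B(X, Z) = Z/4 (B(X, Z) = -(-1)*Z/4 = Z/4)
O = -174
S(A) = 2*A*(11/4 + A) (S(A) = (A + A)*(A + (¼)*11) = (2*A)*(A + 11/4) = (2*A)*(11/4 + A) = 2*A*(11/4 + A))
l(-63) + S(O) = (-63)² + (½)*(-174)*(11 + 4*(-174)) = 3969 + (½)*(-174)*(11 - 696) = 3969 + (½)*(-174)*(-685) = 3969 + 59595 = 63564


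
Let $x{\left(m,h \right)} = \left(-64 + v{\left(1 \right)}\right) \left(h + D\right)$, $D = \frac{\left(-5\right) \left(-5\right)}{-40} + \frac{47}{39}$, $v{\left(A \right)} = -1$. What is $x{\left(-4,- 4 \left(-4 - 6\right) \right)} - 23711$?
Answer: $- \frac{632369}{24} \approx -26349.0$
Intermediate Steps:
$D = \frac{181}{312}$ ($D = 25 \left(- \frac{1}{40}\right) + 47 \cdot \frac{1}{39} = - \frac{5}{8} + \frac{47}{39} = \frac{181}{312} \approx 0.58013$)
$x{\left(m,h \right)} = - \frac{905}{24} - 65 h$ ($x{\left(m,h \right)} = \left(-64 - 1\right) \left(h + \frac{181}{312}\right) = - 65 \left(\frac{181}{312} + h\right) = - \frac{905}{24} - 65 h$)
$x{\left(-4,- 4 \left(-4 - 6\right) \right)} - 23711 = \left(- \frac{905}{24} - 65 \left(- 4 \left(-4 - 6\right)\right)\right) - 23711 = \left(- \frac{905}{24} - 65 \left(\left(-4\right) \left(-10\right)\right)\right) - 23711 = \left(- \frac{905}{24} - 2600\right) - 23711 = - \frac{63305}{24} - 23711 = - \frac{632369}{24}$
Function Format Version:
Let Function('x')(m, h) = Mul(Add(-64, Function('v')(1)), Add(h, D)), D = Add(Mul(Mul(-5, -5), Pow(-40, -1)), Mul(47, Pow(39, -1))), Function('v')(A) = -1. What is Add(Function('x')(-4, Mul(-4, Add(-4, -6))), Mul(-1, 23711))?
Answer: Rational(-632369, 24) ≈ -26349.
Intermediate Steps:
D = Rational(181, 312) (D = Add(Mul(25, Rational(-1, 40)), Mul(47, Rational(1, 39))) = Add(Rational(-5, 8), Rational(47, 39)) = Rational(181, 312) ≈ 0.58013)
Function('x')(m, h) = Add(Rational(-905, 24), Mul(-65, h)) (Function('x')(m, h) = Mul(Add(-64, -1), Add(h, Rational(181, 312))) = Mul(-65, Add(Rational(181, 312), h)) = Add(Rational(-905, 24), Mul(-65, h)))
Add(Function('x')(-4, Mul(-4, Add(-4, -6))), Mul(-1, 23711)) = Add(Add(Rational(-905, 24), Mul(-65, Mul(-4, Add(-4, -6)))), Mul(-1, 23711)) = Add(Add(Rational(-905, 24), Mul(-65, Mul(-4, -10))), -23711) = Add(Add(Rational(-905, 24), Mul(-65, 40)), -23711) = Add(Add(Rational(-905, 24), -2600), -23711) = Add(Rational(-63305, 24), -23711) = Rational(-632369, 24)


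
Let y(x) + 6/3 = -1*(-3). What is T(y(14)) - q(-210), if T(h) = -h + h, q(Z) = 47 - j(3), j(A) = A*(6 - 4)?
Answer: -41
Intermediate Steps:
j(A) = 2*A (j(A) = A*2 = 2*A)
y(x) = 1 (y(x) = -2 - 1*(-3) = -2 + 3 = 1)
q(Z) = 41 (q(Z) = 47 - 2*3 = 47 - 1*6 = 47 - 6 = 41)
T(h) = 0
T(y(14)) - q(-210) = 0 - 1*41 = 0 - 41 = -41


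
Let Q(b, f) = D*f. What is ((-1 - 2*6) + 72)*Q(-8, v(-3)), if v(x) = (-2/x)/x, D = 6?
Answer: -236/3 ≈ -78.667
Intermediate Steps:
v(x) = -2/x**2
Q(b, f) = 6*f
((-1 - 2*6) + 72)*Q(-8, v(-3)) = ((-1 - 2*6) + 72)*(6*(-2/(-3)**2)) = ((-1 - 12) + 72)*(6*(-2*1/9)) = (-13 + 72)*(6*(-2/9)) = 59*(-4/3) = -236/3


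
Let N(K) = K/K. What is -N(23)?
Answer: -1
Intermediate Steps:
N(K) = 1
-N(23) = -1*1 = -1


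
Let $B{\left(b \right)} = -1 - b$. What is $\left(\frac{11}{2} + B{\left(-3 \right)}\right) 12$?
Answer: $90$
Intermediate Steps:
$\left(\frac{11}{2} + B{\left(-3 \right)}\right) 12 = \left(\frac{11}{2} - -2\right) 12 = \left(11 \cdot \frac{1}{2} + \left(-1 + 3\right)\right) 12 = \left(\frac{11}{2} + 2\right) 12 = \frac{15}{2} \cdot 12 = 90$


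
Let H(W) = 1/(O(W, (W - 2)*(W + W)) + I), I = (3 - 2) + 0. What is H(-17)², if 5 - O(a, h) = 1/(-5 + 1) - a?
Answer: 16/1849 ≈ 0.0086533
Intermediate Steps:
O(a, h) = 21/4 + a (O(a, h) = 5 - (1/(-5 + 1) - a) = 5 - (1/(-4) - a) = 5 - (-¼ - a) = 5 + (¼ + a) = 21/4 + a)
I = 1 (I = 1 + 0 = 1)
H(W) = 1/(25/4 + W) (H(W) = 1/((21/4 + W) + 1) = 1/(25/4 + W))
H(-17)² = (4/(25 + 4*(-17)))² = (4/(25 - 68))² = (4/(-43))² = (4*(-1/43))² = (-4/43)² = 16/1849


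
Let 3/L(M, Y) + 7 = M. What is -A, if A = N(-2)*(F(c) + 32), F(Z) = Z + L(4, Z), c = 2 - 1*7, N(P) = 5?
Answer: -130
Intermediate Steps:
L(M, Y) = 3/(-7 + M)
c = -5 (c = 2 - 7 = -5)
F(Z) = -1 + Z (F(Z) = Z + 3/(-7 + 4) = Z + 3/(-3) = Z + 3*(-1/3) = Z - 1 = -1 + Z)
A = 130 (A = 5*((-1 - 5) + 32) = 5*(-6 + 32) = 5*26 = 130)
-A = -1*130 = -130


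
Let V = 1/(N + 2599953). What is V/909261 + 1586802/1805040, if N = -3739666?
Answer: 91355416058696197/103919821252286040 ≈ 0.87910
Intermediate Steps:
V = -1/1139713 (V = 1/(-3739666 + 2599953) = 1/(-1139713) = -1/1139713 ≈ -8.7741e-7)
V/909261 + 1586802/1805040 = -1/1139713/909261 + 1586802/1805040 = -1/1139713*1/909261 + 1586802*(1/1805040) = -1/1036296582093 + 264467/300840 = 91355416058696197/103919821252286040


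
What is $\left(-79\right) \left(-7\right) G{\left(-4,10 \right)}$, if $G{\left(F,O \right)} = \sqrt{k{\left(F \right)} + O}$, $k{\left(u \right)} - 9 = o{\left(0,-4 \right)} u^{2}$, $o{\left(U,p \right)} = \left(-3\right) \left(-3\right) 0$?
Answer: $553 \sqrt{19} \approx 2410.5$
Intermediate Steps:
$o{\left(U,p \right)} = 0$ ($o{\left(U,p \right)} = 9 \cdot 0 = 0$)
$k{\left(u \right)} = 9$ ($k{\left(u \right)} = 9 + 0 u^{2} = 9 + 0 = 9$)
$G{\left(F,O \right)} = \sqrt{9 + O}$
$\left(-79\right) \left(-7\right) G{\left(-4,10 \right)} = \left(-79\right) \left(-7\right) \sqrt{9 + 10} = 553 \sqrt{19}$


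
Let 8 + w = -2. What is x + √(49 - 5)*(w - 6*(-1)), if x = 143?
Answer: 143 - 8*√11 ≈ 116.47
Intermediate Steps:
w = -10 (w = -8 - 2 = -10)
x + √(49 - 5)*(w - 6*(-1)) = 143 + √(49 - 5)*(-10 - 6*(-1)) = 143 + √44*(-10 + 6) = 143 + (2*√11)*(-4) = 143 - 8*√11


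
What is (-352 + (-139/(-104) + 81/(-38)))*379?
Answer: -264209617/1976 ≈ -1.3371e+5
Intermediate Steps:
(-352 + (-139/(-104) + 81/(-38)))*379 = (-352 + (-139*(-1/104) + 81*(-1/38)))*379 = (-352 + (139/104 - 81/38))*379 = (-352 - 1571/1976)*379 = -697123/1976*379 = -264209617/1976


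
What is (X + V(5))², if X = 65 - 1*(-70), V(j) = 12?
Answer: 21609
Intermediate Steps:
X = 135 (X = 65 + 70 = 135)
(X + V(5))² = (135 + 12)² = 147² = 21609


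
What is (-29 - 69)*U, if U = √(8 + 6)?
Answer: -98*√14 ≈ -366.68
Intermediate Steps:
U = √14 ≈ 3.7417
(-29 - 69)*U = (-29 - 69)*√14 = -98*√14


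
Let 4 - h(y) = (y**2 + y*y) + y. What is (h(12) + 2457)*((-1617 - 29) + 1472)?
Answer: -376014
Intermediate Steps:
h(y) = 4 - y - 2*y**2 (h(y) = 4 - ((y**2 + y*y) + y) = 4 - ((y**2 + y**2) + y) = 4 - (2*y**2 + y) = 4 - (y + 2*y**2) = 4 + (-y - 2*y**2) = 4 - y - 2*y**2)
(h(12) + 2457)*((-1617 - 29) + 1472) = ((4 - 1*12 - 2*12**2) + 2457)*((-1617 - 29) + 1472) = ((4 - 12 - 2*144) + 2457)*(-1646 + 1472) = ((4 - 12 - 288) + 2457)*(-174) = (-296 + 2457)*(-174) = 2161*(-174) = -376014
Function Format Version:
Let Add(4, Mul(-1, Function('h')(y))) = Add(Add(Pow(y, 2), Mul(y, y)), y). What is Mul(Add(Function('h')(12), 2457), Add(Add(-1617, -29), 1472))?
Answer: -376014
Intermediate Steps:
Function('h')(y) = Add(4, Mul(-1, y), Mul(-2, Pow(y, 2))) (Function('h')(y) = Add(4, Mul(-1, Add(Add(Pow(y, 2), Mul(y, y)), y))) = Add(4, Mul(-1, Add(Add(Pow(y, 2), Pow(y, 2)), y))) = Add(4, Mul(-1, Add(Mul(2, Pow(y, 2)), y))) = Add(4, Mul(-1, Add(y, Mul(2, Pow(y, 2))))) = Add(4, Add(Mul(-1, y), Mul(-2, Pow(y, 2)))) = Add(4, Mul(-1, y), Mul(-2, Pow(y, 2))))
Mul(Add(Function('h')(12), 2457), Add(Add(-1617, -29), 1472)) = Mul(Add(Add(4, Mul(-1, 12), Mul(-2, Pow(12, 2))), 2457), Add(Add(-1617, -29), 1472)) = Mul(Add(Add(4, -12, Mul(-2, 144)), 2457), Add(-1646, 1472)) = Mul(Add(Add(4, -12, -288), 2457), -174) = Mul(Add(-296, 2457), -174) = Mul(2161, -174) = -376014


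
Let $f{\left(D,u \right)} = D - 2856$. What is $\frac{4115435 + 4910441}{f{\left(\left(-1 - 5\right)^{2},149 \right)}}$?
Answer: $- \frac{2256469}{705} \approx -3200.7$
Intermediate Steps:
$f{\left(D,u \right)} = -2856 + D$
$\frac{4115435 + 4910441}{f{\left(\left(-1 - 5\right)^{2},149 \right)}} = \frac{4115435 + 4910441}{-2856 + \left(-1 - 5\right)^{2}} = \frac{9025876}{-2856 + \left(-6\right)^{2}} = \frac{9025876}{-2856 + 36} = \frac{9025876}{-2820} = 9025876 \left(- \frac{1}{2820}\right) = - \frac{2256469}{705}$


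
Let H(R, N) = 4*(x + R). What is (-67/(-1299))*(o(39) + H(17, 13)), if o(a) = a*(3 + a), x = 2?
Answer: 114838/1299 ≈ 88.405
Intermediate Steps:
H(R, N) = 8 + 4*R (H(R, N) = 4*(2 + R) = 8 + 4*R)
(-67/(-1299))*(o(39) + H(17, 13)) = (-67/(-1299))*(39*(3 + 39) + (8 + 4*17)) = (-67*(-1/1299))*(39*42 + (8 + 68)) = 67*(1638 + 76)/1299 = (67/1299)*1714 = 114838/1299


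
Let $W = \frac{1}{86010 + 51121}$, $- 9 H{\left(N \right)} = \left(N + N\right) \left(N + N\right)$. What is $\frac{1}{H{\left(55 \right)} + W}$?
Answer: $- \frac{1234179}{1659285091} \approx -0.0007438$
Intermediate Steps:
$H{\left(N \right)} = - \frac{4 N^{2}}{9}$ ($H{\left(N \right)} = - \frac{\left(N + N\right) \left(N + N\right)}{9} = - \frac{2 N 2 N}{9} = - \frac{4 N^{2}}{9}$)
$W = \frac{1}{137131} \approx 7.2923 \cdot 10^{-6}$
$\frac{1}{H{\left(55 \right)} + W} = \frac{1}{- \frac{4 \cdot 55^{2}}{9} + \frac{1}{137131}} = \frac{1}{\left(- \frac{4}{9}\right) 3025 + \frac{1}{137131}} = \frac{1}{- \frac{12100}{9} + \frac{1}{137131}} = \frac{1}{- \frac{1659285091}{1234179}} = - \frac{1234179}{1659285091}$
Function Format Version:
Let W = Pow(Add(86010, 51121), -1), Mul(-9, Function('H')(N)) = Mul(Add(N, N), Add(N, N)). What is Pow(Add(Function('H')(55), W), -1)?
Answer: Rational(-1234179, 1659285091) ≈ -0.00074380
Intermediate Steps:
Function('H')(N) = Mul(Rational(-4, 9), Pow(N, 2)) (Function('H')(N) = Mul(Rational(-1, 9), Mul(Add(N, N), Add(N, N))) = Mul(Rational(-1, 9), Mul(Mul(2, N), Mul(2, N))) = Mul(Rational(-1, 9), Mul(4, Pow(N, 2))) = Mul(Rational(-4, 9), Pow(N, 2)))
W = Rational(1, 137131) (W = Pow(137131, -1) = Rational(1, 137131) ≈ 7.2923e-6)
Pow(Add(Function('H')(55), W), -1) = Pow(Add(Mul(Rational(-4, 9), Pow(55, 2)), Rational(1, 137131)), -1) = Pow(Add(Mul(Rational(-4, 9), 3025), Rational(1, 137131)), -1) = Pow(Add(Rational(-12100, 9), Rational(1, 137131)), -1) = Pow(Rational(-1659285091, 1234179), -1) = Rational(-1234179, 1659285091)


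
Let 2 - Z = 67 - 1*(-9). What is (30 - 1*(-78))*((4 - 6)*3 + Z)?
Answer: -8640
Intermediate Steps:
Z = -74 (Z = 2 - (67 - 1*(-9)) = 2 - (67 + 9) = 2 - 1*76 = 2 - 76 = -74)
(30 - 1*(-78))*((4 - 6)*3 + Z) = (30 - 1*(-78))*((4 - 6)*3 - 74) = (30 + 78)*(-2*3 - 74) = 108*(-6 - 74) = 108*(-80) = -8640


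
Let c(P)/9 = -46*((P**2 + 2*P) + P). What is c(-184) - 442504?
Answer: -14230360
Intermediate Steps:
c(P) = -1242*P - 414*P**2 (c(P) = 9*(-46*((P**2 + 2*P) + P)) = 9*(-46*(P**2 + 3*P)) = 9*(-138*P - 46*P**2) = -1242*P - 414*P**2)
c(-184) - 442504 = -414*(-184)*(3 - 184) - 442504 = -414*(-184)*(-181) - 442504 = -13787856 - 442504 = -14230360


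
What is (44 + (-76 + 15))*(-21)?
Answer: 357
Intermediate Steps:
(44 + (-76 + 15))*(-21) = (44 - 61)*(-21) = -17*(-21) = 357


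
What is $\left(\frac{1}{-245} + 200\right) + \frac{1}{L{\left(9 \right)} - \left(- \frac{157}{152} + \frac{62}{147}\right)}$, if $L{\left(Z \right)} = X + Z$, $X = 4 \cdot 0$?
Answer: $\frac{10528058529}{52613995} \approx 200.1$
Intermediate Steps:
$X = 0$
$L{\left(Z \right)} = Z$ ($L{\left(Z \right)} = 0 + Z = Z$)
$\left(\frac{1}{-245} + 200\right) + \frac{1}{L{\left(9 \right)} - \left(- \frac{157}{152} + \frac{62}{147}\right)} = \left(\frac{1}{-245} + 200\right) + \frac{1}{9 - \left(- \frac{157}{152} + \frac{62}{147}\right)} = \left(- \frac{1}{245} + 200\right) + \frac{1}{9 - - \frac{13655}{22344}} = \frac{48999}{245} + \frac{1}{9 + \left(- \frac{62}{147} + \frac{157}{152}\right)} = \frac{48999}{245} + \frac{1}{9 + \frac{13655}{22344}} = \frac{48999}{245} + \frac{1}{\frac{214751}{22344}} = \frac{48999}{245} + \frac{22344}{214751} = \frac{10528058529}{52613995}$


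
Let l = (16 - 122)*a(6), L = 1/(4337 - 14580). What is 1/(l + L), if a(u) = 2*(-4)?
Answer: 10243/8686063 ≈ 0.0011792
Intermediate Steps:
a(u) = -8
L = -1/10243 (L = 1/(-10243) = -1/10243 ≈ -9.7628e-5)
l = 848 (l = (16 - 122)*(-8) = -106*(-8) = 848)
1/(l + L) = 1/(848 - 1/10243) = 1/(8686063/10243) = 10243/8686063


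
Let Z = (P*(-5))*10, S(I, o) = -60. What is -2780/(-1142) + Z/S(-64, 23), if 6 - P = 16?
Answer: -10105/1713 ≈ -5.8990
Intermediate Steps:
P = -10 (P = 6 - 1*16 = 6 - 16 = -10)
Z = 500 (Z = -10*(-5)*10 = 50*10 = 500)
-2780/(-1142) + Z/S(-64, 23) = -2780/(-1142) + 500/(-60) = -2780*(-1/1142) + 500*(-1/60) = 1390/571 - 25/3 = -10105/1713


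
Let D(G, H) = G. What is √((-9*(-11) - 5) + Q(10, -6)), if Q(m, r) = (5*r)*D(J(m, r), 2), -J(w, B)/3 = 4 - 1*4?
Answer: √94 ≈ 9.6954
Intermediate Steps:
J(w, B) = 0 (J(w, B) = -3*(4 - 1*4) = -3*(4 - 4) = -3*0 = 0)
Q(m, r) = 0 (Q(m, r) = (5*r)*0 = 0)
√((-9*(-11) - 5) + Q(10, -6)) = √((-9*(-11) - 5) + 0) = √((99 - 5) + 0) = √(94 + 0) = √94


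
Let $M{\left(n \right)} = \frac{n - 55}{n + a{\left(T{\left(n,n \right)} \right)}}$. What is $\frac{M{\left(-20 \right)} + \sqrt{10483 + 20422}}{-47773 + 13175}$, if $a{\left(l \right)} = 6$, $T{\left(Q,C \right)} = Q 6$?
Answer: $- \frac{75}{484372} - \frac{\sqrt{30905}}{34598} \approx -0.005236$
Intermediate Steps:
$T{\left(Q,C \right)} = 6 Q$
$M{\left(n \right)} = \frac{-55 + n}{6 + n}$ ($M{\left(n \right)} = \frac{n - 55}{n + 6} = \frac{-55 + n}{6 + n}$)
$\frac{M{\left(-20 \right)} + \sqrt{10483 + 20422}}{-47773 + 13175} = \frac{\frac{-55 - 20}{6 - 20} + \sqrt{10483 + 20422}}{-47773 + 13175} = \frac{\frac{1}{-14} \left(-75\right) + \sqrt{30905}}{-34598} = \left(\left(- \frac{1}{14}\right) \left(-75\right) + \sqrt{30905}\right) \left(- \frac{1}{34598}\right) = \left(\frac{75}{14} + \sqrt{30905}\right) \left(- \frac{1}{34598}\right) = - \frac{75}{484372} - \frac{\sqrt{30905}}{34598}$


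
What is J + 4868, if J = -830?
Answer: 4038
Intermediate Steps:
J + 4868 = -830 + 4868 = 4038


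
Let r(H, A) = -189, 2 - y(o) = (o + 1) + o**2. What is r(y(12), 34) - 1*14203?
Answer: -14392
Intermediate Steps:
y(o) = 1 - o - o**2 (y(o) = 2 - ((o + 1) + o**2) = 2 - ((1 + o) + o**2) = 2 - (1 + o + o**2) = 2 + (-1 - o - o**2) = 1 - o - o**2)
r(y(12), 34) - 1*14203 = -189 - 1*14203 = -189 - 14203 = -14392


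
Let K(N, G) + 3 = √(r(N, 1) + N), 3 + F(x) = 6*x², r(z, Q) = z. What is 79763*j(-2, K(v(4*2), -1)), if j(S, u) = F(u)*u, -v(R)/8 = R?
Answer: 539118117 - 388605336*I*√2 ≈ 5.3912e+8 - 5.4957e+8*I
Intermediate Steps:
v(R) = -8*R
F(x) = -3 + 6*x²
K(N, G) = -3 + √2*√N (K(N, G) = -3 + √(N + N) = -3 + √(2*N) = -3 + √2*√N)
j(S, u) = u*(-3 + 6*u²) (j(S, u) = (-3 + 6*u²)*u = u*(-3 + 6*u²))
79763*j(-2, K(v(4*2), -1)) = 79763*(-3*(-3 + √2*√(-32*2)) + 6*(-3 + √2*√(-32*2))³) = 79763*(-3*(-3 + √2*√(-8*8)) + 6*(-3 + √2*√(-8*8))³) = 79763*(-3*(-3 + √2*√(-64)) + 6*(-3 + √2*√(-64))³) = 79763*(-3*(-3 + √2*(8*I)) + 6*(-3 + √2*(8*I))³) = 79763*(-3*(-3 + 8*I*√2) + 6*(-3 + 8*I*√2)³) = 79763*((9 - 24*I*√2) + 6*(-3 + 8*I*√2)³) = 79763*(9 + 6*(-3 + 8*I*√2)³ - 24*I*√2) = 717867 + 478578*(-3 + 8*I*√2)³ - 1914312*I*√2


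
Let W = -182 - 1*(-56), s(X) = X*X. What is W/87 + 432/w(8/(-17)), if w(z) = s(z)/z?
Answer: -26664/29 ≈ -919.45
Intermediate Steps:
s(X) = X²
W = -126 (W = -182 + 56 = -126)
w(z) = z (w(z) = z²/z = z)
W/87 + 432/w(8/(-17)) = -126/87 + 432/((8/(-17))) = -126*1/87 + 432/((8*(-1/17))) = -42/29 + 432/(-8/17) = -42/29 + 432*(-17/8) = -42/29 - 918 = -26664/29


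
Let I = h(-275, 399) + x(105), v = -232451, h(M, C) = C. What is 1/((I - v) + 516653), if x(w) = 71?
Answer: 1/749574 ≈ 1.3341e-6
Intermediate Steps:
I = 470 (I = 399 + 71 = 470)
1/((I - v) + 516653) = 1/((470 - 1*(-232451)) + 516653) = 1/((470 + 232451) + 516653) = 1/(232921 + 516653) = 1/749574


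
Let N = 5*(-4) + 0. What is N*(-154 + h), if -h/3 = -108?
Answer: -3400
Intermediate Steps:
h = 324 (h = -3*(-108) = 324)
N = -20 (N = -20 + 0 = -20)
N*(-154 + h) = -20*(-154 + 324) = -20*170 = -3400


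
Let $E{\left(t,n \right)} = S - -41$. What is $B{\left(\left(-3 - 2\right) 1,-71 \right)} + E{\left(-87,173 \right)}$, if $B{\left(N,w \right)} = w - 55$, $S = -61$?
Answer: $-146$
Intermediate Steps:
$B{\left(N,w \right)} = -55 + w$ ($B{\left(N,w \right)} = w - 55 = -55 + w$)
$E{\left(t,n \right)} = -20$ ($E{\left(t,n \right)} = -61 - -41 = -61 + 41 = -20$)
$B{\left(\left(-3 - 2\right) 1,-71 \right)} + E{\left(-87,173 \right)} = \left(-55 - 71\right) - 20 = -126 - 20 = -146$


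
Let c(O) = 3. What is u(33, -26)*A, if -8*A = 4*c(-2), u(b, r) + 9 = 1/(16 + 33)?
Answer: 660/49 ≈ 13.469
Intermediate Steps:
u(b, r) = -440/49 (u(b, r) = -9 + 1/(16 + 33) = -9 + 1/49 = -440/49)
A = -3/2 ≈ -1.5000
u(33, -26)*A = -440/49*(-3/2) = 660/49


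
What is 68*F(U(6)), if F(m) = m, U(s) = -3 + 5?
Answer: 136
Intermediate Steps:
U(s) = 2
68*F(U(6)) = 68*2 = 136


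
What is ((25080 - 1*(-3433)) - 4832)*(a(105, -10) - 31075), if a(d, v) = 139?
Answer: -732595416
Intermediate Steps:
((25080 - 1*(-3433)) - 4832)*(a(105, -10) - 31075) = ((25080 - 1*(-3433)) - 4832)*(139 - 31075) = ((25080 + 3433) - 4832)*(-30936) = (28513 - 4832)*(-30936) = 23681*(-30936) = -732595416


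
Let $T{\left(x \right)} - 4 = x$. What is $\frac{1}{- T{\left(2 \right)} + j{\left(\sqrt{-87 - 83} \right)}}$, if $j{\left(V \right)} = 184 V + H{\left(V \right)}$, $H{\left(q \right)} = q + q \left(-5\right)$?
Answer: $- \frac{1}{918006} - \frac{5 i \sqrt{170}}{153001} \approx -1.0893 \cdot 10^{-6} - 0.00042609 i$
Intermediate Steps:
$H{\left(q \right)} = - 4 q$ ($H{\left(q \right)} = q - 5 q = - 4 q$)
$T{\left(x \right)} = 4 + x$
$j{\left(V \right)} = 180 V$ ($j{\left(V \right)} = 184 V - 4 V = 180 V$)
$\frac{1}{- T{\left(2 \right)} + j{\left(\sqrt{-87 - 83} \right)}} = \frac{1}{- (4 + 2) + 180 \sqrt{-87 - 83}} = \frac{1}{\left(-1\right) 6 + 180 \sqrt{-170}} = \frac{1}{-6 + 180 i \sqrt{170}}$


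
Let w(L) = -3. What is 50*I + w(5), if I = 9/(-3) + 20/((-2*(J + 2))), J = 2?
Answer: -278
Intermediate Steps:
I = -11/2 (I = 9/(-3) + 20/((-2*(2 + 2))) = 9*(-⅓) + 20/((-2*4)) = -3 + 20/(-8) = -3 + 20*(-⅛) = -3 - 5/2 = -11/2 ≈ -5.5000)
50*I + w(5) = 50*(-11/2) - 3 = -275 - 3 = -278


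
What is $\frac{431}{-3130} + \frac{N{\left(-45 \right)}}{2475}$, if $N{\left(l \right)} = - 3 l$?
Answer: $- \frac{2863}{34430} \approx -0.083154$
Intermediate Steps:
$\frac{431}{-3130} + \frac{N{\left(-45 \right)}}{2475} = \frac{431}{-3130} + \frac{\left(-3\right) \left(-45\right)}{2475} = 431 \left(- \frac{1}{3130}\right) + 135 \cdot \frac{1}{2475} = - \frac{431}{3130} + \frac{3}{55} = - \frac{2863}{34430}$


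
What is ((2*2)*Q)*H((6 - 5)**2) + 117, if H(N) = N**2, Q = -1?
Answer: 113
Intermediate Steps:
((2*2)*Q)*H((6 - 5)**2) + 117 = ((2*2)*(-1))*((6 - 5)**2)**2 + 117 = (4*(-1))*(1**2)**2 + 117 = -4*1**2 + 117 = -4*1 + 117 = -4 + 117 = 113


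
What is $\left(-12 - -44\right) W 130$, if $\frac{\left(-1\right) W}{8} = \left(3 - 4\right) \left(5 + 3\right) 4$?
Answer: $1064960$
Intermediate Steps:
$W = 256$ ($W = - 8 \left(3 - 4\right) \left(5 + 3\right) 4 = - 8 \left(- 8 \cdot 4\right) = - 8 \left(\left(-1\right) 32\right) = \left(-8\right) \left(-32\right) = 256$)
$\left(-12 - -44\right) W 130 = \left(-12 - -44\right) 256 \cdot 130 = \left(-12 + 44\right) 256 \cdot 130 = 32 \cdot 256 \cdot 130 = 8192 \cdot 130 = 1064960$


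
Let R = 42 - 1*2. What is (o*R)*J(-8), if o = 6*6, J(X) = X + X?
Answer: -23040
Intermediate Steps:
J(X) = 2*X
R = 40 (R = 42 - 2 = 40)
o = 36
(o*R)*J(-8) = (36*40)*(2*(-8)) = 1440*(-16) = -23040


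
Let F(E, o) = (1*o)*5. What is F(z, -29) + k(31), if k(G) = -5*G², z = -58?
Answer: -4950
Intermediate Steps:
F(E, o) = 5*o (F(E, o) = o*5 = 5*o)
F(z, -29) + k(31) = 5*(-29) - 5*31² = -145 - 5*961 = -145 - 4805 = -4950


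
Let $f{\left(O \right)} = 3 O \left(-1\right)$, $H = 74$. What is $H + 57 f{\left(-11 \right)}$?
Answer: $1955$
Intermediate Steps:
$f{\left(O \right)} = - 3 O$
$H + 57 f{\left(-11 \right)} = 74 + 57 \left(\left(-3\right) \left(-11\right)\right) = 74 + 57 \cdot 33 = 74 + 1881 = 1955$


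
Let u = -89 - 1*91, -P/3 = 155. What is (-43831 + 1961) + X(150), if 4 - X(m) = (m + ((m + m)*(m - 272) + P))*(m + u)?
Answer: -1149316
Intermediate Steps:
P = -465 (P = -3*155 = -465)
u = -180 (u = -89 - 91 = -180)
X(m) = 4 - (-180 + m)*(-465 + m + 2*m*(-272 + m)) (X(m) = 4 - (m + ((m + m)*(m - 272) - 465))*(m - 180) = 4 - (m + ((2*m)*(-272 + m) - 465))*(-180 + m) = 4 - (m + (2*m*(-272 + m) - 465))*(-180 + m) = 4 - (m + (-465 + 2*m*(-272 + m)))*(-180 + m) = 4 - (-465 + m + 2*m*(-272 + m))*(-180 + m) = 4 - (-180 + m)*(-465 + m + 2*m*(-272 + m)))
(-43831 + 1961) + X(150) = (-43831 + 1961) + (-83696 - 97275*150 - 2*150**3 + 903*150**2) = -41870 + (-83696 - 14591250 - 2*3375000 + 903*22500) = -41870 + (-83696 - 14591250 - 6750000 + 20317500) = -41870 - 1107446 = -1149316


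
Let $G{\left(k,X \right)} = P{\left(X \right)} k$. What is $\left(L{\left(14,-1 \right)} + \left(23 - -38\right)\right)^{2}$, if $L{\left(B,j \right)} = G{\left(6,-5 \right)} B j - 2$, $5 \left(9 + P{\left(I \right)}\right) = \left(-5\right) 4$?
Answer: $1324801$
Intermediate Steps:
$P{\left(I \right)} = -13$ ($P{\left(I \right)} = -9 + \frac{\left(-5\right) 4}{5} = -9 + \frac{1}{5} \left(-20\right) = -9 - 4 = -13$)
$G{\left(k,X \right)} = - 13 k$
$L{\left(B,j \right)} = -2 - 78 B j$ ($L{\left(B,j \right)} = \left(-13\right) 6 B j - 2 = - 78 B j - 2 = -2 - 78 B j$)
$\left(L{\left(14,-1 \right)} + \left(23 - -38\right)\right)^{2} = \left(\left(-2 - 1092 \left(-1\right)\right) + \left(23 - -38\right)\right)^{2} = \left(\left(-2 + 1092\right) + \left(23 + 38\right)\right)^{2} = \left(1090 + 61\right)^{2} = 1151^{2} = 1324801$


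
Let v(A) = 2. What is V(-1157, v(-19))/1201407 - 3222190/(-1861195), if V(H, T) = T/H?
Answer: 21848458498324/12620063295021 ≈ 1.7312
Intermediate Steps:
V(-1157, v(-19))/1201407 - 3222190/(-1861195) = (2/(-1157))/1201407 - 3222190/(-1861195) = (2*(-1/1157))*(1/1201407) - 3222190*(-1/1861195) = -2/1157*1/1201407 + 15718/9079 = -2/1390027899 + 15718/9079 = 21848458498324/12620063295021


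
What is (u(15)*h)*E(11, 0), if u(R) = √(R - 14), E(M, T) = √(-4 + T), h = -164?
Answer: -328*I ≈ -328.0*I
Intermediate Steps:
u(R) = √(-14 + R)
(u(15)*h)*E(11, 0) = (√(-14 + 15)*(-164))*√(-4 + 0) = (√1*(-164))*√(-4) = (1*(-164))*(2*I) = -328*I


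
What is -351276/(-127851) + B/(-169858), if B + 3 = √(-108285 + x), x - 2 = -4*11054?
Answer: 19889140787/7238838386 - I*√152499/169858 ≈ 2.7476 - 0.002299*I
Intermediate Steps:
x = -44214 (x = 2 - 4*11054 = 2 - 44216 = -44214)
B = -3 + I*√152499 (B = -3 + √(-108285 - 44214) = -3 + √(-152499) = -3 + I*√152499 ≈ -3.0 + 390.51*I)
-351276/(-127851) + B/(-169858) = -351276/(-127851) + (-3 + I*√152499)/(-169858) = -351276*(-1/127851) + (-3 + I*√152499)*(-1/169858) = 117092/42617 + (3/169858 - I*√152499/169858) = 19889140787/7238838386 - I*√152499/169858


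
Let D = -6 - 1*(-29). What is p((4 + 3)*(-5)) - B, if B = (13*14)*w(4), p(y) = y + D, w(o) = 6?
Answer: -1104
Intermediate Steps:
D = 23 (D = -6 + 29 = 23)
p(y) = 23 + y (p(y) = y + 23 = 23 + y)
B = 1092 (B = (13*14)*6 = 182*6 = 1092)
p((4 + 3)*(-5)) - B = (23 + (4 + 3)*(-5)) - 1*1092 = (23 + 7*(-5)) - 1092 = (23 - 35) - 1092 = -12 - 1092 = -1104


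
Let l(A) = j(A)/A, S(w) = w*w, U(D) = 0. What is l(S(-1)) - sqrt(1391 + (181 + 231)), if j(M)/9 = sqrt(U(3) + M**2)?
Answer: 9 - sqrt(1803) ≈ -33.462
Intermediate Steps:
j(M) = 9*sqrt(M**2) (j(M) = 9*sqrt(0 + M**2) = 9*sqrt(M**2))
S(w) = w**2
l(A) = 9*sqrt(A**2)/A (l(A) = (9*sqrt(A**2))/A = 9*sqrt(A**2)/A)
l(S(-1)) - sqrt(1391 + (181 + 231)) = 9*sqrt(((-1)**2)**2)/((-1)**2) - sqrt(1391 + (181 + 231)) = 9*sqrt(1**2)/1 - sqrt(1391 + 412) = 9*1*sqrt(1) - sqrt(1803) = 9*1*1 - sqrt(1803) = 9 - sqrt(1803)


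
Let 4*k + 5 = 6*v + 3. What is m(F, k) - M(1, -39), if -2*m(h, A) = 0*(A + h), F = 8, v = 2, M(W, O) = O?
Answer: 39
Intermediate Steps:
k = 5/2 (k = -5/4 + (6*2 + 3)/4 = -5/4 + (12 + 3)/4 = -5/4 + (1/4)*15 = -5/4 + 15/4 = 5/2 ≈ 2.5000)
m(h, A) = 0 (m(h, A) = -0*(A + h) = -1/2*0 = 0)
m(F, k) - M(1, -39) = 0 - 1*(-39) = 0 + 39 = 39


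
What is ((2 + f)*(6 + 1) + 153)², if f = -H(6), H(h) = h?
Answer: 15625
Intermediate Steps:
f = -6 (f = -1*6 = -6)
((2 + f)*(6 + 1) + 153)² = ((2 - 6)*(6 + 1) + 153)² = (-4*7 + 153)² = (-28 + 153)² = 125² = 15625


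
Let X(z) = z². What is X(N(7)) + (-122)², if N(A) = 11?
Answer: 15005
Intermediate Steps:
X(N(7)) + (-122)² = 11² + (-122)² = 121 + 14884 = 15005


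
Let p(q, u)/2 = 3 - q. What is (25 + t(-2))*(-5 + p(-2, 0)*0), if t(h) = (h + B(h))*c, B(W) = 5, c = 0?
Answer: -125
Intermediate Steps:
t(h) = 0 (t(h) = (h + 5)*0 = (5 + h)*0 = 0)
p(q, u) = 6 - 2*q (p(q, u) = 2*(3 - q) = 6 - 2*q)
(25 + t(-2))*(-5 + p(-2, 0)*0) = (25 + 0)*(-5 + (6 - 2*(-2))*0) = 25*(-5 + (6 + 4)*0) = 25*(-5 + 10*0) = 25*(-5 + 0) = 25*(-5) = -125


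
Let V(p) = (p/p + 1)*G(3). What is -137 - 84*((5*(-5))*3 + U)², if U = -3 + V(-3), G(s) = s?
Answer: -435593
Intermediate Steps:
V(p) = 6 (V(p) = (p/p + 1)*3 = (1 + 1)*3 = 2*3 = 6)
U = 3 (U = -3 + 6 = 3)
-137 - 84*((5*(-5))*3 + U)² = -137 - 84*((5*(-5))*3 + 3)² = -137 - 84*(-25*3 + 3)² = -137 - 84*(-75 + 3)² = -137 - 84*(-72)² = -137 - 84*5184 = -137 - 435456 = -435593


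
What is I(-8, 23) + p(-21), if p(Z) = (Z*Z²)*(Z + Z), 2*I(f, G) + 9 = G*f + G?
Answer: 388877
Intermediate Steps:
I(f, G) = -9/2 + G/2 + G*f/2 (I(f, G) = -9/2 + (G*f + G)/2 = -9/2 + (G + G*f)/2 = -9/2 + (G/2 + G*f/2) = -9/2 + G/2 + G*f/2)
p(Z) = 2*Z⁴ (p(Z) = Z³*(2*Z) = 2*Z⁴)
I(-8, 23) + p(-21) = (-9/2 + (½)*23 + (½)*23*(-8)) + 2*(-21)⁴ = (-9/2 + 23/2 - 92) + 2*194481 = -85 + 388962 = 388877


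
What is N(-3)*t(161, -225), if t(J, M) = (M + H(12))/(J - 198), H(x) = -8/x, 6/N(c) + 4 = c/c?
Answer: -1354/111 ≈ -12.198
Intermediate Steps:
N(c) = -2 (N(c) = 6/(-4 + c/c) = 6/(-4 + 1) = 6/(-3) = 6*(-1/3) = -2)
t(J, M) = (-2/3 + M)/(-198 + J) (t(J, M) = (M - 8/12)/(J - 198) = (M - 8*1/12)/(-198 + J) = (M - 2/3)/(-198 + J) = (-2/3 + M)/(-198 + J))
N(-3)*t(161, -225) = -2*(-2/3 - 225)/(-198 + 161) = -2*(-677)/((-37)*3) = -(-2)*(-677)/(37*3) = -2*677/111 = -1354/111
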